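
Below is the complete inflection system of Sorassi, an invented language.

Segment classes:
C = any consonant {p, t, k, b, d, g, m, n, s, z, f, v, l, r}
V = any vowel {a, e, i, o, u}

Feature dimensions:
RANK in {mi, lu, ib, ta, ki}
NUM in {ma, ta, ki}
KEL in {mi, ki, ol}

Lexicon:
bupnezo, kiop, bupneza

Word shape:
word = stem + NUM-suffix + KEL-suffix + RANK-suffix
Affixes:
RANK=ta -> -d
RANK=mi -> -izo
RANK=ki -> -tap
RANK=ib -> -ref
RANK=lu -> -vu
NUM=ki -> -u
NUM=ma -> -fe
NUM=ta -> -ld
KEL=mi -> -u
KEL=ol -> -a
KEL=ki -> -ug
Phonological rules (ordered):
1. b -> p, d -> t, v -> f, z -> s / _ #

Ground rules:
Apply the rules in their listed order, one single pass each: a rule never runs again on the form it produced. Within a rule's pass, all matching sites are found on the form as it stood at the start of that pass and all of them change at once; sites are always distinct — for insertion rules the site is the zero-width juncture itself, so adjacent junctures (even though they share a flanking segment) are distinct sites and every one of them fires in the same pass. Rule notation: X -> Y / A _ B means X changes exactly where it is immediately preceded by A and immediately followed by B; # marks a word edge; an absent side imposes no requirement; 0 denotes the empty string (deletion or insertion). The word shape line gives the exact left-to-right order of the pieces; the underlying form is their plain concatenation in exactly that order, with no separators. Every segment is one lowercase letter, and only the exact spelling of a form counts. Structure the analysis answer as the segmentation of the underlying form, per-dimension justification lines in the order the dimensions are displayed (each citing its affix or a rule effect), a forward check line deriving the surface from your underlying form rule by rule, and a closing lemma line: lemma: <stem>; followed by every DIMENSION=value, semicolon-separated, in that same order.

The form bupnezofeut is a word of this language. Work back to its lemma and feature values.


underlying: bupnezo-fe-u-d
RANK=ta - signalled by the affix -d
NUM=ma - signalled by the affix -fe
KEL=mi - signalled by the affix -u
check: bupnezofeud -> bupnezofeut
lemma: bupnezo; RANK=ta; NUM=ma; KEL=mi


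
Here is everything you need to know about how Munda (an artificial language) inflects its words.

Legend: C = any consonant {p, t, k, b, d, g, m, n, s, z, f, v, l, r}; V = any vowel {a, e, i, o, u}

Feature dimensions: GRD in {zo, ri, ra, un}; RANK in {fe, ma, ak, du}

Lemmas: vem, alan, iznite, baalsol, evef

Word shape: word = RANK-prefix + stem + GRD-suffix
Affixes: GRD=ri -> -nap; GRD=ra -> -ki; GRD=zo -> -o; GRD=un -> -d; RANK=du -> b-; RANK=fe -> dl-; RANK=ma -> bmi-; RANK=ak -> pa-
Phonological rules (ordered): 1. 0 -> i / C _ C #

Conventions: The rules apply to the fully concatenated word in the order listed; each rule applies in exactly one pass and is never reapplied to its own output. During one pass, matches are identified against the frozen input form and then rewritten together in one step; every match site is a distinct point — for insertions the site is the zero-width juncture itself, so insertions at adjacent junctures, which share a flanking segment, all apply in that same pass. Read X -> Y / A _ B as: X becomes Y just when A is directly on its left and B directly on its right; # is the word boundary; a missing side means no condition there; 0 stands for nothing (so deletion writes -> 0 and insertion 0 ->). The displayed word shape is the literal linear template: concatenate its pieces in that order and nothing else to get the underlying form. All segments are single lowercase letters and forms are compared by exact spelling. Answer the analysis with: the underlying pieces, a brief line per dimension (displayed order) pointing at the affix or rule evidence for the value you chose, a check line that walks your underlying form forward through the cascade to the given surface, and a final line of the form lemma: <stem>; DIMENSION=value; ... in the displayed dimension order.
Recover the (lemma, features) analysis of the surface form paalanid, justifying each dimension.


underlying: pa-alan-d
GRD=un - signalled by the affix -d
RANK=ak - signalled by the affix pa-
check: paaland -> paalanid
lemma: alan; GRD=un; RANK=ak


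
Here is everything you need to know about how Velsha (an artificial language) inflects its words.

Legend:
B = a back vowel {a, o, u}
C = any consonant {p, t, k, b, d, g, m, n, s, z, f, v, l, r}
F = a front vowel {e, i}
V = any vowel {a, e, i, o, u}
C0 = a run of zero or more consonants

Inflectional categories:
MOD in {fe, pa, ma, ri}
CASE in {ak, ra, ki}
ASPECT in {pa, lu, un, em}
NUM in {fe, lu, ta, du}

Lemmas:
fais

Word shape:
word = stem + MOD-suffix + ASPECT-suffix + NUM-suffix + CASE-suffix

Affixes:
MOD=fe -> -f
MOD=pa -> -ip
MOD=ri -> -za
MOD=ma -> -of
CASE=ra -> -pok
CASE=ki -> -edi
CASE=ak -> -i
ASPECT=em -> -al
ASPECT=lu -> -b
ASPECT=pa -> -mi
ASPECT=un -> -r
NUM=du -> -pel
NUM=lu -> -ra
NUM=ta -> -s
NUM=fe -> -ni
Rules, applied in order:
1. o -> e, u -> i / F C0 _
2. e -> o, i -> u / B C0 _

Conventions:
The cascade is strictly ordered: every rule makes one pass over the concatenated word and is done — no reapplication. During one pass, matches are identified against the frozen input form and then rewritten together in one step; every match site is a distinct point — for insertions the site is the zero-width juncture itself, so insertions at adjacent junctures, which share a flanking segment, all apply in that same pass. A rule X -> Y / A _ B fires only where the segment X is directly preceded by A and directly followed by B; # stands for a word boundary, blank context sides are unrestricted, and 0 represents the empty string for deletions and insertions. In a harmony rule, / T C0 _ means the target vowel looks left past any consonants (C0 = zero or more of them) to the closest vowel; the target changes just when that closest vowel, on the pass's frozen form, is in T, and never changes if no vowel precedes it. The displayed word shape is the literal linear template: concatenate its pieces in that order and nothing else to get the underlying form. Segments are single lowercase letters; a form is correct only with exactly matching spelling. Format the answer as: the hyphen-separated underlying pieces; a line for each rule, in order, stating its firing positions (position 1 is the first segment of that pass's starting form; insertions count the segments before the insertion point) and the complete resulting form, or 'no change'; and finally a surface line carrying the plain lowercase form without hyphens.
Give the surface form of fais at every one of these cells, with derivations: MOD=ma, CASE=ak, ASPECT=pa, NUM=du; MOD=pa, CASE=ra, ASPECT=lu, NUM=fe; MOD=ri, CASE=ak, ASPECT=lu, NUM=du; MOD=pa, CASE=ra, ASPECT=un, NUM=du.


cell MOD=ma, CASE=ak, ASPECT=pa, NUM=du:
underlying: fais-of-mi-pel-i
1. o -> e, u -> i / F C0 _: fires at position(s) 5: faisefmipeli
2. e -> o, i -> u / B C0 _: fires at position(s) 3: fausefmipeli
surface: fausefmipeli

cell MOD=pa, CASE=ra, ASPECT=lu, NUM=fe:
underlying: fais-ip-b-ni-pok
1. o -> e, u -> i / F C0 _: fires at position(s) 11: faisipbnipek
2. e -> o, i -> u / B C0 _: fires at position(s) 3: fausipbnipek
surface: fausipbnipek

cell MOD=ri, CASE=ak, ASPECT=lu, NUM=du:
underlying: fais-za-b-pel-i
1. o -> e, u -> i / F C0 _: no change
2. e -> o, i -> u / B C0 _: fires at position(s) 3, 9: fauszabpoli
surface: fauszabpoli

cell MOD=pa, CASE=ra, ASPECT=un, NUM=du:
underlying: fais-ip-r-pel-pok
1. o -> e, u -> i / F C0 _: fires at position(s) 12: faisiprpelpek
2. e -> o, i -> u / B C0 _: fires at position(s) 3: fausiprpelpek
surface: fausiprpelpek


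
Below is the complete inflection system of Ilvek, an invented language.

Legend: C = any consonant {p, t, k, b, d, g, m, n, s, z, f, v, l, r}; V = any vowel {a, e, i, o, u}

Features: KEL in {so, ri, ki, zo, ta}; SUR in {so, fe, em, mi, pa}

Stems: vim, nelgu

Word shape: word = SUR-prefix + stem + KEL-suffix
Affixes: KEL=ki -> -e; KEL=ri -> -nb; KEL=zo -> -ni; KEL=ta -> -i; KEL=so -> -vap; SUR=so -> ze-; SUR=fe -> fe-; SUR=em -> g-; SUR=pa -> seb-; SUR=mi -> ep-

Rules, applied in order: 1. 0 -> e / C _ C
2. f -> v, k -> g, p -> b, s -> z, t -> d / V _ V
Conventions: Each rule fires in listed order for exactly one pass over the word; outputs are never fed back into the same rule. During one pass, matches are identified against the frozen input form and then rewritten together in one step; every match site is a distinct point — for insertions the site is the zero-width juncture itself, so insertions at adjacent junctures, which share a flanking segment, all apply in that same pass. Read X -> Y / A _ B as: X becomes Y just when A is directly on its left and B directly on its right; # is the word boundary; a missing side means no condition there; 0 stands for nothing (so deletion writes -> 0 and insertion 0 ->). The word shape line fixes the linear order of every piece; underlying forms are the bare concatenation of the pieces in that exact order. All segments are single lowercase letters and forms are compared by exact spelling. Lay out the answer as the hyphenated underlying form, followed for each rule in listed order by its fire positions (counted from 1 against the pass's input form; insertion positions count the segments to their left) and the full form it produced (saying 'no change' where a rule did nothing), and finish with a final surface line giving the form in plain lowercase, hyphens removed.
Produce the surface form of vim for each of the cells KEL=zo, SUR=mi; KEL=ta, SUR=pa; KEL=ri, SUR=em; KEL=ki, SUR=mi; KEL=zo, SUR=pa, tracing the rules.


cell KEL=zo, SUR=mi:
underlying: ep-vim-ni
1. 0 -> e / C _ C: inserts after position(s) 2, 5: epevimeni
2. f -> v, k -> g, p -> b, s -> z, t -> d / V _ V: fires at position(s) 2: ebevimeni
surface: ebevimeni

cell KEL=ta, SUR=pa:
underlying: seb-vim-i
1. 0 -> e / C _ C: inserts after position(s) 3: sebevimi
2. f -> v, k -> g, p -> b, s -> z, t -> d / V _ V: no change
surface: sebevimi

cell KEL=ri, SUR=em:
underlying: g-vim-nb
1. 0 -> e / C _ C: inserts after position(s) 1, 4, 5: gevimeneb
2. f -> v, k -> g, p -> b, s -> z, t -> d / V _ V: no change
surface: gevimeneb

cell KEL=ki, SUR=mi:
underlying: ep-vim-e
1. 0 -> e / C _ C: inserts after position(s) 2: epevime
2. f -> v, k -> g, p -> b, s -> z, t -> d / V _ V: fires at position(s) 2: ebevime
surface: ebevime

cell KEL=zo, SUR=pa:
underlying: seb-vim-ni
1. 0 -> e / C _ C: inserts after position(s) 3, 6: sebevimeni
2. f -> v, k -> g, p -> b, s -> z, t -> d / V _ V: no change
surface: sebevimeni


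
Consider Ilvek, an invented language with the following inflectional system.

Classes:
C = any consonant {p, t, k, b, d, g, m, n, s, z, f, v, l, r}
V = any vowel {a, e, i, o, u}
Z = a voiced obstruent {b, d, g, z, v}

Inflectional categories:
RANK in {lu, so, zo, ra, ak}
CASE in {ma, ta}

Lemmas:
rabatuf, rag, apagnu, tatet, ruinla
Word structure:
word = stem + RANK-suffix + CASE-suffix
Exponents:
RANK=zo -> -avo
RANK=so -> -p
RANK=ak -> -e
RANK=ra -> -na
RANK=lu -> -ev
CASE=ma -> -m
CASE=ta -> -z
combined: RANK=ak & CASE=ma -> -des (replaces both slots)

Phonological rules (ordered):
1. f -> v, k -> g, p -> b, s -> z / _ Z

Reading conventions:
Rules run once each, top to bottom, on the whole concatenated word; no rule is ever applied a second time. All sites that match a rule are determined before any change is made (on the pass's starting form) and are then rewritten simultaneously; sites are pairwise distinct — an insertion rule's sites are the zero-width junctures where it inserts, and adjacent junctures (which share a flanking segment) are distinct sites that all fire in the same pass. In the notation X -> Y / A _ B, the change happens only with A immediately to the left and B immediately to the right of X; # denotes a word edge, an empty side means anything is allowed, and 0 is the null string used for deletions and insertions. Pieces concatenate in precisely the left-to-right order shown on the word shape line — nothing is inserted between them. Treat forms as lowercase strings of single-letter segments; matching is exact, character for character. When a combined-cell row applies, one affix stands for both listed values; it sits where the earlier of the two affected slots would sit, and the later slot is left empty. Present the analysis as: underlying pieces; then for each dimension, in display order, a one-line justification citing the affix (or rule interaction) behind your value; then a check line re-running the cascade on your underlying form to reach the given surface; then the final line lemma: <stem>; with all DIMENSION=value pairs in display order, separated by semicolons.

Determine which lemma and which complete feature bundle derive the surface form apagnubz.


underlying: apagnu-p-z
RANK=so - signalled by the affix -p
CASE=ta - signalled by the affix -z
check: apagnupz -> apagnubz
lemma: apagnu; RANK=so; CASE=ta


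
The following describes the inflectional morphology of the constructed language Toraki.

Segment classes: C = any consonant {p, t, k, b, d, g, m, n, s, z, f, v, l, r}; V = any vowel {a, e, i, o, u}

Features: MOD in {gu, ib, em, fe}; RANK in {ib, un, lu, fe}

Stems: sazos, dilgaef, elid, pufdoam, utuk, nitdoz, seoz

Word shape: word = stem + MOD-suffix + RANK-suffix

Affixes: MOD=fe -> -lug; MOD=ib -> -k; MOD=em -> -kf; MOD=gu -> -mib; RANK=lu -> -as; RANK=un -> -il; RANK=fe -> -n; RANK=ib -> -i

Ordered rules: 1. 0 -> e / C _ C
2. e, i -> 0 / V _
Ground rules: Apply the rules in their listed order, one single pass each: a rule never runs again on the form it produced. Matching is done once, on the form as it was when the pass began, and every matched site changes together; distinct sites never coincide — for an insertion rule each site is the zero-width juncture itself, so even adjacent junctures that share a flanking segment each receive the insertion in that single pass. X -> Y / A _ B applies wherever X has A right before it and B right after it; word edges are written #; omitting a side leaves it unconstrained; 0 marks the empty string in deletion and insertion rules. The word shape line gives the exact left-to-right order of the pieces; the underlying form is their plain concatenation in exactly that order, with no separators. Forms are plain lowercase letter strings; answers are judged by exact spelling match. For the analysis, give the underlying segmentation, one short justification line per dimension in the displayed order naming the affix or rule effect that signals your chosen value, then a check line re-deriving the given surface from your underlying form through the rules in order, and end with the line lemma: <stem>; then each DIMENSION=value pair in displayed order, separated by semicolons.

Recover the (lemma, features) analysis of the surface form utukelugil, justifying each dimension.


underlying: utuk-lug-il
MOD=fe - signalled by the affix -lug
RANK=un - signalled by the affix -il
check: utuklugil -> utukelugil -> utukelugil
lemma: utuk; MOD=fe; RANK=un


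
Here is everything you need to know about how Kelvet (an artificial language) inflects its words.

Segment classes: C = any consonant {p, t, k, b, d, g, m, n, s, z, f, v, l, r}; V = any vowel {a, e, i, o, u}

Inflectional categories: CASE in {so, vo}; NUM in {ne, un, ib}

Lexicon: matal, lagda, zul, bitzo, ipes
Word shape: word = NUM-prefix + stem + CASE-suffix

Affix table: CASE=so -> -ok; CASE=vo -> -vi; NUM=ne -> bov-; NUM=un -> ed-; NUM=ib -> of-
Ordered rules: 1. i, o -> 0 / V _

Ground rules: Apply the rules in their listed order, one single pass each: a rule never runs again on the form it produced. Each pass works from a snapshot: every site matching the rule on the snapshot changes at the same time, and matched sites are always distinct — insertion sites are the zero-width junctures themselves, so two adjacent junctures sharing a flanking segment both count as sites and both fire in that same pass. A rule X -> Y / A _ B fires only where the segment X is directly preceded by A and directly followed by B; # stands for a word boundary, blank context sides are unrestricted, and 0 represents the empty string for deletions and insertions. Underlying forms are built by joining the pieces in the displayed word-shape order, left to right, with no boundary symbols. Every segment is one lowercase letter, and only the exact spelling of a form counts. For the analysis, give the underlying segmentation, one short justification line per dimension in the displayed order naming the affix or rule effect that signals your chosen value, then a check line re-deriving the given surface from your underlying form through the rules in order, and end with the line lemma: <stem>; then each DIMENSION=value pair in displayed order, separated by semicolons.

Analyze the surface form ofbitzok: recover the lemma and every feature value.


underlying: of-bitzo-ok
CASE=so - signalled by the affix -ok
NUM=ib - signalled by the affix of-
check: ofbitzook -> ofbitzok
lemma: bitzo; CASE=so; NUM=ib


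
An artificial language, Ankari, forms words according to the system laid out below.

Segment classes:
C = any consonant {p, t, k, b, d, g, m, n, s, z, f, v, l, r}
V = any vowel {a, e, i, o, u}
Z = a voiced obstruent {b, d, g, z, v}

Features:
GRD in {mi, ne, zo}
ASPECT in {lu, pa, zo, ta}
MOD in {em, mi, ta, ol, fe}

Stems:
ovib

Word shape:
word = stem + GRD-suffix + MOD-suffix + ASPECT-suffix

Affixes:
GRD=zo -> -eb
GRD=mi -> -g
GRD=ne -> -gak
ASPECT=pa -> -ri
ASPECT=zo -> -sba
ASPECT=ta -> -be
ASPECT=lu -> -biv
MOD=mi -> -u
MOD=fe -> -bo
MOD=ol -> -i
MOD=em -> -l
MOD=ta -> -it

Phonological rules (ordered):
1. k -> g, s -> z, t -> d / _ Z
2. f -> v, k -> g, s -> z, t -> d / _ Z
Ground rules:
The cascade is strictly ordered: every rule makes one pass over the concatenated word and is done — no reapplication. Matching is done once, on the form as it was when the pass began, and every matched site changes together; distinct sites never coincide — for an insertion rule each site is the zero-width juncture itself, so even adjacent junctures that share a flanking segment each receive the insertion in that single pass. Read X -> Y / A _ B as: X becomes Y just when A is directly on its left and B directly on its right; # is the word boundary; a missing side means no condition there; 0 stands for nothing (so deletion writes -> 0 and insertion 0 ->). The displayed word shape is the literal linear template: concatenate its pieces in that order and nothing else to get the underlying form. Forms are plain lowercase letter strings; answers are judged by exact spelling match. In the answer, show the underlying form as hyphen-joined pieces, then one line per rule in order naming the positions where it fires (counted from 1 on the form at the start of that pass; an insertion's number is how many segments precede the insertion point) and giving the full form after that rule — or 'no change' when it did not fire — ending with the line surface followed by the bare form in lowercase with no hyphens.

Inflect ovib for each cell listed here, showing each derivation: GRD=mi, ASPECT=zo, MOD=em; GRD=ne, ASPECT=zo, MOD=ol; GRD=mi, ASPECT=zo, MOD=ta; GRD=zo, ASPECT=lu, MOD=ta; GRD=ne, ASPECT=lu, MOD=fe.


cell GRD=mi, ASPECT=zo, MOD=em:
underlying: ovib-g-l-sba
1. k -> g, s -> z, t -> d / _ Z: fires at position(s) 7: ovibglzba
2. f -> v, k -> g, s -> z, t -> d / _ Z: no change
surface: ovibglzba

cell GRD=ne, ASPECT=zo, MOD=ol:
underlying: ovib-gak-i-sba
1. k -> g, s -> z, t -> d / _ Z: fires at position(s) 9: ovibgakizba
2. f -> v, k -> g, s -> z, t -> d / _ Z: no change
surface: ovibgakizba

cell GRD=mi, ASPECT=zo, MOD=ta:
underlying: ovib-g-it-sba
1. k -> g, s -> z, t -> d / _ Z: fires at position(s) 8: ovibgitzba
2. f -> v, k -> g, s -> z, t -> d / _ Z: fires at position(s) 7: ovibgidzba
surface: ovibgidzba

cell GRD=zo, ASPECT=lu, MOD=ta:
underlying: ovib-eb-it-biv
1. k -> g, s -> z, t -> d / _ Z: fires at position(s) 8: ovibebidbiv
2. f -> v, k -> g, s -> z, t -> d / _ Z: no change
surface: ovibebidbiv

cell GRD=ne, ASPECT=lu, MOD=fe:
underlying: ovib-gak-bo-biv
1. k -> g, s -> z, t -> d / _ Z: fires at position(s) 7: ovibgagbobiv
2. f -> v, k -> g, s -> z, t -> d / _ Z: no change
surface: ovibgagbobiv


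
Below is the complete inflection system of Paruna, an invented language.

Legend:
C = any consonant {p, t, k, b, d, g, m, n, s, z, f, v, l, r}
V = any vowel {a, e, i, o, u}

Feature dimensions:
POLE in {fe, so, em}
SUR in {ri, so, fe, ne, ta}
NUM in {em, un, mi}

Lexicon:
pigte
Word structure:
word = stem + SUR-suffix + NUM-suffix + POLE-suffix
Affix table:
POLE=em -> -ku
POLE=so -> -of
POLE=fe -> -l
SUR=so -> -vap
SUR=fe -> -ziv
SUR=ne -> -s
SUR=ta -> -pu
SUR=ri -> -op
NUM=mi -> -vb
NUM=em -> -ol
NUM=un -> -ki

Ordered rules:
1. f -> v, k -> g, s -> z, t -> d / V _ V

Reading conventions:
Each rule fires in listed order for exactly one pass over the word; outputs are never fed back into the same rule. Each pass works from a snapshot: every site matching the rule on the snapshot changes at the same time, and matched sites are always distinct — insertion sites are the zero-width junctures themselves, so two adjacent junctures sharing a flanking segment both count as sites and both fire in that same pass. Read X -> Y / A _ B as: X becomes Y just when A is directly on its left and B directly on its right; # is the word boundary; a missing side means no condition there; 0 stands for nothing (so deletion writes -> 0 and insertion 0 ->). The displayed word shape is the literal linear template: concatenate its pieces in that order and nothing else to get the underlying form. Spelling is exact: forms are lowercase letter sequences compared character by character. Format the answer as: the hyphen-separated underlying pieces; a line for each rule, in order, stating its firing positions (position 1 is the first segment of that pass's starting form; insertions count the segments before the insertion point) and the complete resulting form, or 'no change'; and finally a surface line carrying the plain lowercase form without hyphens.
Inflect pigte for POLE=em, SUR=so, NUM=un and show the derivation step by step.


underlying: pigte-vap-ki-ku
1. f -> v, k -> g, s -> z, t -> d / V _ V: fires at position(s) 11: pigtevapkigu
surface: pigtevapkigu


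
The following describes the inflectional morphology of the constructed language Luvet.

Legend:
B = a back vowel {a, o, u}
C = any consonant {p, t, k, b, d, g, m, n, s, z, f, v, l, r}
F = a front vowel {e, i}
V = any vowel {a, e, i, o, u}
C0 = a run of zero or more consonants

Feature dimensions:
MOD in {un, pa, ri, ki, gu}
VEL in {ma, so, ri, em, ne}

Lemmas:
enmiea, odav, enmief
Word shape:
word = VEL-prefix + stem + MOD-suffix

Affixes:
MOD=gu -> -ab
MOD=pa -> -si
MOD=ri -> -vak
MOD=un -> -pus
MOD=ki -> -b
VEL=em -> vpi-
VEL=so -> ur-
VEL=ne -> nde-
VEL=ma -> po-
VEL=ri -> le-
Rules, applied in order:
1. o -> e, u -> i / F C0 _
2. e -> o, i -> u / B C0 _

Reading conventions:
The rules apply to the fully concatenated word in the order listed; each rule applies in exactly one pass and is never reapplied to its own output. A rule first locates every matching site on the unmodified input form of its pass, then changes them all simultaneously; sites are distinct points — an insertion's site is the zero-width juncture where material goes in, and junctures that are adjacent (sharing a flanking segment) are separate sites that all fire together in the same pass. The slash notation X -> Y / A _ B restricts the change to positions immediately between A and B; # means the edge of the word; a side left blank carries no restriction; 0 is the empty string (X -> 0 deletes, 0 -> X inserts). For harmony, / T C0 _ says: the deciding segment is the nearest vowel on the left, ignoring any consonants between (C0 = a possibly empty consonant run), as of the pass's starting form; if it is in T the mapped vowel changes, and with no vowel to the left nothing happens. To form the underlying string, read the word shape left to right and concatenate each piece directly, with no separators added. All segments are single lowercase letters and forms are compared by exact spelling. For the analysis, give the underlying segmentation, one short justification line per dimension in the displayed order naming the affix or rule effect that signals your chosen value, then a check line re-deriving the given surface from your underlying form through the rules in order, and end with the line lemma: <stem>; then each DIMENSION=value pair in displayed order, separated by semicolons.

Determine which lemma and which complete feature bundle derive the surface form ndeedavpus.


underlying: nde-odav-pus
MOD=un - signalled by the affix -pus
VEL=ne - signalled by the affix nde-
check: ndeodavpus -> ndeedavpus -> ndeedavpus
lemma: odav; MOD=un; VEL=ne


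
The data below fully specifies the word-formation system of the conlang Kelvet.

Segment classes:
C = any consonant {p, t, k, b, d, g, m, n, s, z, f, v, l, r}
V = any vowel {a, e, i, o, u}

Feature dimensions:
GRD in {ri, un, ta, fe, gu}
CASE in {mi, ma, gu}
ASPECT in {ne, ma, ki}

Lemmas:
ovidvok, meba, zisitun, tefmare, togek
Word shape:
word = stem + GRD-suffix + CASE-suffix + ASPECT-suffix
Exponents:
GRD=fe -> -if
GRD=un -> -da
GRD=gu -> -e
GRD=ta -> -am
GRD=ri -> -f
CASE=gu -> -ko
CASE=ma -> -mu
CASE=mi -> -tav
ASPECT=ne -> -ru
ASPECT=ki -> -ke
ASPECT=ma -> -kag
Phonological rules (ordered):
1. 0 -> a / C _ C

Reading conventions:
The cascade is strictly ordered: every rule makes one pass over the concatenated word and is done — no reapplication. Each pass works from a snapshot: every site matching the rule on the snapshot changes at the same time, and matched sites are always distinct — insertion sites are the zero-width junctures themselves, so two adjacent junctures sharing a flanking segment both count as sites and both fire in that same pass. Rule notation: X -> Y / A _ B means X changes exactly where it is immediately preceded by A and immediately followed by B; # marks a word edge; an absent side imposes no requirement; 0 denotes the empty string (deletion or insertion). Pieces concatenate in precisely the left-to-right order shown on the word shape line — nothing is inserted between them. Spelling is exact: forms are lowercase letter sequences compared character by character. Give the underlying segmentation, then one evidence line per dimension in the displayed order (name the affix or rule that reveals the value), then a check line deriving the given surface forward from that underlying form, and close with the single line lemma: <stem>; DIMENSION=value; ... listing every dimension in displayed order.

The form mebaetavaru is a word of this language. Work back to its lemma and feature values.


underlying: meba-e-tav-ru
GRD=gu - signalled by the affix -e
CASE=mi - signalled by the affix -tav
ASPECT=ne - signalled by the affix -ru
check: mebaetavru -> mebaetavaru
lemma: meba; GRD=gu; CASE=mi; ASPECT=ne


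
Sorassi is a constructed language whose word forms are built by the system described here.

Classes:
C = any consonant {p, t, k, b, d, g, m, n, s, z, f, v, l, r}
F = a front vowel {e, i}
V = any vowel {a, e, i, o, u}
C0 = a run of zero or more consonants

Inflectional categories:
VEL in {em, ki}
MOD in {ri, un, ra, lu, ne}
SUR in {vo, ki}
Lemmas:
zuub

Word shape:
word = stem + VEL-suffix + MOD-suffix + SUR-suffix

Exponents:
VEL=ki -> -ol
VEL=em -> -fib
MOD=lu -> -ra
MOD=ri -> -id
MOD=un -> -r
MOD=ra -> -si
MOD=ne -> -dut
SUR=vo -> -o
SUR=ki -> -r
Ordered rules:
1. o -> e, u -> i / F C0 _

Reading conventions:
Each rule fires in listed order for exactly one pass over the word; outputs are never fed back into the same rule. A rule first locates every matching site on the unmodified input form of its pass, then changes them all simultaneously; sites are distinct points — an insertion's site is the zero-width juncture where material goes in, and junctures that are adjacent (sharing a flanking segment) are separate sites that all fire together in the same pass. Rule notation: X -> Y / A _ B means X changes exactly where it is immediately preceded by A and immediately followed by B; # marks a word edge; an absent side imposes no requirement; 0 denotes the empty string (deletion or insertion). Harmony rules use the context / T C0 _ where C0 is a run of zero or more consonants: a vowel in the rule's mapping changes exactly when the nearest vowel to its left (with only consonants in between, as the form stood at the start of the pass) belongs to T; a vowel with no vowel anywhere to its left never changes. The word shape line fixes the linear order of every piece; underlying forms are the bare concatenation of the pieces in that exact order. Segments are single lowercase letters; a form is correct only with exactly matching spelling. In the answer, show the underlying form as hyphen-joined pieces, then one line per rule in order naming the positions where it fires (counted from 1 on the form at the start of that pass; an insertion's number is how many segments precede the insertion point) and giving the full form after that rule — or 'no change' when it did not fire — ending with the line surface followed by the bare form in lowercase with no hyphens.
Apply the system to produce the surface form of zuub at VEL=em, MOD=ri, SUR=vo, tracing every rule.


underlying: zuub-fib-id-o
1. o -> e, u -> i / F C0 _: fires at position(s) 10: zuubfibide
surface: zuubfibide


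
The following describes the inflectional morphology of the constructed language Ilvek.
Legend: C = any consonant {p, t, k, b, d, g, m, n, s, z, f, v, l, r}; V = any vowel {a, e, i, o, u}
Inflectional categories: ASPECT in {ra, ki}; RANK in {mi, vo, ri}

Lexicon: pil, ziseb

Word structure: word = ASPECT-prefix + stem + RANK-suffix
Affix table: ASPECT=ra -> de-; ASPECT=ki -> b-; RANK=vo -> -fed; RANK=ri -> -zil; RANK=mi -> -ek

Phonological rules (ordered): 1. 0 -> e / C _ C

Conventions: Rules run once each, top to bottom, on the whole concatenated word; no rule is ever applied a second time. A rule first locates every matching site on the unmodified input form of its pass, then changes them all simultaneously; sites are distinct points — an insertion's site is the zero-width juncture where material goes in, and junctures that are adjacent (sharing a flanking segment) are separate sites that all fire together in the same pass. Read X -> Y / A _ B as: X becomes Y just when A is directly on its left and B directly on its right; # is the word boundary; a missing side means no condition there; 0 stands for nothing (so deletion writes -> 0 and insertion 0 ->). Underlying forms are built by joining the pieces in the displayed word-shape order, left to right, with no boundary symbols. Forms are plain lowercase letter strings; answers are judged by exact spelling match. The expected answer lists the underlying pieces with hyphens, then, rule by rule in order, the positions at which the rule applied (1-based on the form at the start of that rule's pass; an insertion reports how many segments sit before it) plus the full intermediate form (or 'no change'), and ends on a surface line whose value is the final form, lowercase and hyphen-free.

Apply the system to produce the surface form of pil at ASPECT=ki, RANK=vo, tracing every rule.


underlying: b-pil-fed
1. 0 -> e / C _ C: inserts after position(s) 1, 4: bepilefed
surface: bepilefed


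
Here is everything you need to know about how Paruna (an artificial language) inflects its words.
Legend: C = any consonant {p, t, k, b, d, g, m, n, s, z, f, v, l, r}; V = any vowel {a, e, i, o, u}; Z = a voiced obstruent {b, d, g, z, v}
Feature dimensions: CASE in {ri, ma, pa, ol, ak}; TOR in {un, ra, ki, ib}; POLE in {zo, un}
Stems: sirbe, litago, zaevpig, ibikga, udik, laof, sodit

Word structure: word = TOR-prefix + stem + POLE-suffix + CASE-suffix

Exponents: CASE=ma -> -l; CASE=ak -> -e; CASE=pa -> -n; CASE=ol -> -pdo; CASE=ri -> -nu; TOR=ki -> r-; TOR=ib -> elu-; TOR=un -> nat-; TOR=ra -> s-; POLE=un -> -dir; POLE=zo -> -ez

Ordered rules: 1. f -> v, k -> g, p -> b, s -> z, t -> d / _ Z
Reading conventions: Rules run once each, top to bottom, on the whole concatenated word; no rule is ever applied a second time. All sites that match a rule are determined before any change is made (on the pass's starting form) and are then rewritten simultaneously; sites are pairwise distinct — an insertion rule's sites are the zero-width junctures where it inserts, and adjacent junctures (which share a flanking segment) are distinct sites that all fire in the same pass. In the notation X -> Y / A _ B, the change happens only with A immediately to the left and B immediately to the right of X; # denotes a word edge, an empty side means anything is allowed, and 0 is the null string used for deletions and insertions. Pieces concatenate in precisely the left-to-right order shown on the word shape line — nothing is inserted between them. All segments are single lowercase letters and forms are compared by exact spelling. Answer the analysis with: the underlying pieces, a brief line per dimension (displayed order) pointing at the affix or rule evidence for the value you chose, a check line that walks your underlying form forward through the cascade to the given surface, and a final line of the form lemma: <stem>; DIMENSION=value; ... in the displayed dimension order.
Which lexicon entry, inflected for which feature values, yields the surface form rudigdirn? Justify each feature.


underlying: r-udik-dir-n
CASE=pa - signalled by the affix -n
TOR=ki - signalled by the affix r-
POLE=un - signalled by the affix -dir
check: rudikdirn -> rudigdirn
lemma: udik; CASE=pa; TOR=ki; POLE=un


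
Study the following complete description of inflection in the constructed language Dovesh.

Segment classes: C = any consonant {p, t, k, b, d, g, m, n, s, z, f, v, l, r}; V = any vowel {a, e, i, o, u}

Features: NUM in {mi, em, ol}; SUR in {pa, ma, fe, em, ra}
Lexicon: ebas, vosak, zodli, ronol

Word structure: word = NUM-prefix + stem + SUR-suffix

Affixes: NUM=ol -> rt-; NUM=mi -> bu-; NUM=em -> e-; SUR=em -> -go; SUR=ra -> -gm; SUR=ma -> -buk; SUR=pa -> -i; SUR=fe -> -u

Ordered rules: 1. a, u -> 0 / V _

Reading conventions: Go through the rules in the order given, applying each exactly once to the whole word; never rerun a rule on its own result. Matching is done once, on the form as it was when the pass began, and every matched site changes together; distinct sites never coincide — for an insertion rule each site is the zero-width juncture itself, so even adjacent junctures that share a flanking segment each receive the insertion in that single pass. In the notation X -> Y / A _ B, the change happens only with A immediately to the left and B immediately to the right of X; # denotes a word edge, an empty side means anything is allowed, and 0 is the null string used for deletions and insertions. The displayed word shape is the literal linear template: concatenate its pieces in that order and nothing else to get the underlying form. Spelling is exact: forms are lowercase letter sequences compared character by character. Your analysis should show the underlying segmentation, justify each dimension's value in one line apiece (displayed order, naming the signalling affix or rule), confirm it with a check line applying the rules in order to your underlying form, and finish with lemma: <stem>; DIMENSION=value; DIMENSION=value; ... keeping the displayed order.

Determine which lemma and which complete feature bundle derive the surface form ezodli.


underlying: e-zodli-u
NUM=em - signalled by the affix e-
SUR=fe - signalled by the affix -u
check: ezodliu -> ezodli
lemma: zodli; NUM=em; SUR=fe


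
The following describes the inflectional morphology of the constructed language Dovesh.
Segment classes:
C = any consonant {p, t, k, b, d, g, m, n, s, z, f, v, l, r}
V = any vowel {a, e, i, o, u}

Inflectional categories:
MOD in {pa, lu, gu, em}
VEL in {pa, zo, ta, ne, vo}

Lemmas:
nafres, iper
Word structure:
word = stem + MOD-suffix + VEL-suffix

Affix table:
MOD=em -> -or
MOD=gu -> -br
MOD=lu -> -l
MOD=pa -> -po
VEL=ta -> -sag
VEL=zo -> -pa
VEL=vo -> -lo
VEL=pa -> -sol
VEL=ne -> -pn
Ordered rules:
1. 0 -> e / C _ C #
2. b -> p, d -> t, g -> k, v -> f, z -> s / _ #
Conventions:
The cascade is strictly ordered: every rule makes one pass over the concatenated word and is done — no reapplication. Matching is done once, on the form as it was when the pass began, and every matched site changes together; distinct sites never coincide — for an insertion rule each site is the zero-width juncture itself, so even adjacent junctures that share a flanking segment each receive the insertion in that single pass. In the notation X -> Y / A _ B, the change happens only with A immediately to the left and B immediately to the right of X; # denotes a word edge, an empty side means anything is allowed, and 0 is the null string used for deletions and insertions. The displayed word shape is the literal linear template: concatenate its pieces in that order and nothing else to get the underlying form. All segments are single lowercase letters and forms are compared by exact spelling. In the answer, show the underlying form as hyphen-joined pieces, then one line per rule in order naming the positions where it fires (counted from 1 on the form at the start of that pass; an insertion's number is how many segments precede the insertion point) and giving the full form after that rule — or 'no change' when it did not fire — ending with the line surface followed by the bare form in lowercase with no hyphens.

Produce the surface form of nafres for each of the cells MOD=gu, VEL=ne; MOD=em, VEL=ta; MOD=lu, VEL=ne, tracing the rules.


cell MOD=gu, VEL=ne:
underlying: nafres-br-pn
1. 0 -> e / C _ C #: inserts after position(s) 9: nafresbrpen
2. b -> p, d -> t, g -> k, v -> f, z -> s / _ #: no change
surface: nafresbrpen

cell MOD=em, VEL=ta:
underlying: nafres-or-sag
1. 0 -> e / C _ C #: no change
2. b -> p, d -> t, g -> k, v -> f, z -> s / _ #: fires at position(s) 11: nafresorsak
surface: nafresorsak

cell MOD=lu, VEL=ne:
underlying: nafres-l-pn
1. 0 -> e / C _ C #: inserts after position(s) 8: nafreslpen
2. b -> p, d -> t, g -> k, v -> f, z -> s / _ #: no change
surface: nafreslpen


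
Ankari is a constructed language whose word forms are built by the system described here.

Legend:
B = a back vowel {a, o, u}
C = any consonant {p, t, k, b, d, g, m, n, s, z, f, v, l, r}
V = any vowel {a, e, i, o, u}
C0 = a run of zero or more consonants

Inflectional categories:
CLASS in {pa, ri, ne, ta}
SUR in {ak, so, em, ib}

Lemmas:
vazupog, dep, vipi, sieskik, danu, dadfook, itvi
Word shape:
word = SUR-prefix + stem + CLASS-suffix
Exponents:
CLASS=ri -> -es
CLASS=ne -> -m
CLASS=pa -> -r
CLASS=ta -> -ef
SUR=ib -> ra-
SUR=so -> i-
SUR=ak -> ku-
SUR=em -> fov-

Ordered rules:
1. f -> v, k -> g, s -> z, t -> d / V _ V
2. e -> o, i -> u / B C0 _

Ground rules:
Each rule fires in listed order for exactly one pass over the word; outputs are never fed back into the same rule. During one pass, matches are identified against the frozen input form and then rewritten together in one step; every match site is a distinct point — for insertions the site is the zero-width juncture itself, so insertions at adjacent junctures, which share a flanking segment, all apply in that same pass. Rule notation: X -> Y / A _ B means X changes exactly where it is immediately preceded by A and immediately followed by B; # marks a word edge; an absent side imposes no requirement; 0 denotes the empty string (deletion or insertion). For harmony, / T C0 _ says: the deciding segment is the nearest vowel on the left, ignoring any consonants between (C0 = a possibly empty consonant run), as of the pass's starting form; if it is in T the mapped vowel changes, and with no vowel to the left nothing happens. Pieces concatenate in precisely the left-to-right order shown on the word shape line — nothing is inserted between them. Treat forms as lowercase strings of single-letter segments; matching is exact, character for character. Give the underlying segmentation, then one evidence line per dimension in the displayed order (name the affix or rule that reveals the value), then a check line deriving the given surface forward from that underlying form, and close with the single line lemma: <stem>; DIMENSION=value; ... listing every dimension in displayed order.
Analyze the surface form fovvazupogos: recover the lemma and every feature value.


underlying: fov-vazupog-es
CLASS=ri - signalled by the affix -es
SUR=em - signalled by the affix fov-
check: fovvazupoges -> fovvazupoges -> fovvazupogos
lemma: vazupog; CLASS=ri; SUR=em
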